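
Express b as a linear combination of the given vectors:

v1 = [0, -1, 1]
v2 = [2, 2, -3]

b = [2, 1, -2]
c1 = 1, c2 = 1

b = 1·v1 + 1·v2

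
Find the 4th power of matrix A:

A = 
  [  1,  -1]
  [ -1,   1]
A² = A·A:
A²[1,1] = (1)(1) + (-1)(-1) = 2
A²[1,2] = (1)(-1) + (-1)(1) = -2
A²[2,1] = (-1)(1) + (1)(-1) = -2
A²[2,2] = (-1)(-1) + (1)(1) = 2
A² = 
  [  2,  -2]
  [ -2,   2]

A^3 = A^2·A:
A^3[1,1] = (2)(1) + (-2)(-1) = 4
A^3[1,2] = (2)(-1) + (-2)(1) = -4
A^3[2,1] = (-2)(1) + (2)(-1) = -4
A^3[2,2] = (-2)(-1) + (2)(1) = 4
A^3 = 
  [  4,  -4]
  [ -4,   4]

A^4 = A^3·A:
A^4[1,1] = (4)(1) + (-4)(-1) = 8
A^4[1,2] = (4)(-1) + (-4)(1) = -8
A^4[2,1] = (-4)(1) + (4)(-1) = -8
A^4[2,2] = (-4)(-1) + (4)(1) = 8
A^4 = 
  [  8,  -8]
  [ -8,   8]

Therefore
A^4 = 
  [  8,  -8]
  [ -8,   8]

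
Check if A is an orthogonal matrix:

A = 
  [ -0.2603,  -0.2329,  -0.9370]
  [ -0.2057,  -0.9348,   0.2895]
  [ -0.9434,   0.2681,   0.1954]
Yes

AᵀA = 
  [  1.0001,   0,   0]
  [  0,   1,   0]
  [  0,   0,   1]
≈ I (equal to I up to the 4-dp rounding of the entries)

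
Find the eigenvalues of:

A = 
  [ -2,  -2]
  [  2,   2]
tr(A) = 0, det(A) = 0
Characteristic polynomial: λ² - tr(A)λ + det(A) = λ²
λ² = λ²

λ = 0, 0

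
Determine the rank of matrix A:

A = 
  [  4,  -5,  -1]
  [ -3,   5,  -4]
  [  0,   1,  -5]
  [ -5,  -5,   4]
rank(A) = 3

Row reduce:
R2 → R2 + (3/4)·R1
R4 → R4 + (5/4)·R1
R3 → R3 - (4/5)·R2
R4 → R4 + (9)·R2
R4 → R4 - (100/3)·R3
REF = 
  [    4,    -5,    -1]
  [    0,   5/4, -19/4]
  [    0,     0,  -6/5]
  [    0,     0,     0]
Pivot columns: 1, 2, 3 → 3 pivots.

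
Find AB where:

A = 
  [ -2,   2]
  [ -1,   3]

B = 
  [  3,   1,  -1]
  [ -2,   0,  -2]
AB = 
  [-10,  -2,  -2]
  [ -9,  -1,  -5]

A is 2×2 and B is 2×3, so AB is 2×3. Each entry is (row of A)·(column of B):
AB[1,1] = (-2)(3) + (2)(-2) = -10
AB[1,2] = (-2)(1) + (2)(0) = -2
AB[1,3] = (-2)(-1) + (2)(-2) = -2
AB[2,1] = (-1)(3) + (3)(-2) = -9
AB[2,2] = (-1)(1) + (3)(0) = -1
AB[2,3] = (-1)(-1) + (3)(-2) = -5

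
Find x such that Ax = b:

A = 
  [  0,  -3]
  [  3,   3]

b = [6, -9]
Row reduce the augmented matrix [A|b]:
Swap R1 ↔ R2
REF = 
  [  3,   3,  -9]
  [  0,  -3,   6]

Back-substitution:
x₂ = 6 / (-3) = -2
x₁ = (-9 - (3)(-2)) / 3 = -1

x = [-1, -2]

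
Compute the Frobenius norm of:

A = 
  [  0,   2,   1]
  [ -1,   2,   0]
||A||_F = 3.162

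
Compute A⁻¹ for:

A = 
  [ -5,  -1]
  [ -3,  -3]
det(A) = (-5)(-3) - (-1)(-3) = 12
For a 2×2 matrix, A⁻¹ = (1/det(A)) · [[d, -b], [-c, a]]
    = (1/12) · [[-3, 1], [3, -5]]

A⁻¹ = 
  [ -1/4,  1/12]
  [  1/4, -5/12]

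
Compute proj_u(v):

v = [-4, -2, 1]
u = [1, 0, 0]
v·u = (-4)(1) + (-2)(0) + (1)(0) = -4
u·u = (1)² + (0)² + (0)² = 1
proj_u(v) = (v·u / u·u) × u = (-4/1) × u = (-4) × u

proj_u(v) = [-4, 0, 0]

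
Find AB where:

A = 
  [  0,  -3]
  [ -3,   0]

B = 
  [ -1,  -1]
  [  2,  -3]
A is 2×2 and B is 2×2, so AB is 2×2. Each entry is (row of A)·(column of B):
AB[1,1] = (0)(-1) + (-3)(2) = -6
AB[1,2] = (0)(-1) + (-3)(-3) = 9
AB[2,1] = (-3)(-1) + (0)(2) = 3
AB[2,2] = (-3)(-1) + (0)(-3) = 3

AB = 
  [ -6,   9]
  [  3,   3]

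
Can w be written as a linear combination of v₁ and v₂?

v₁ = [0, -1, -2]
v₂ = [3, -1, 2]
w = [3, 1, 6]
Yes

Form the augmented matrix and row-reduce:
[v₁|v₂|w] = 
  [  0,   3,   3]
  [ -1,  -1,   1]
  [ -2,   2,   6]
Swap R1 ↔ R2
R3 → R3 - (2)·R1
R3 → R3 - (4/3)·R2
REF = 
  [ -1,  -1,   1]
  [  0,   3,   3]
  [  0,   0,   0]

No row of the form [0 0 | nonzero], so the system is consistent. Back-substitution gives c₁ = -2, c₂ = 1: w = (-2)·v₁ + (1)·v₂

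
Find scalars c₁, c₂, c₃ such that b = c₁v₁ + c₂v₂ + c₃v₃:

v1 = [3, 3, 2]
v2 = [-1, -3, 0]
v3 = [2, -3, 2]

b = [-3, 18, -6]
c1 = 0, c2 = -3, c3 = -3

b = 0·v1 + -3·v2 + -3·v3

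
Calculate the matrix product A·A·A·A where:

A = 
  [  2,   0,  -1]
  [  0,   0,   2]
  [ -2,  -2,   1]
A² = A·A:
A²[1,1] = (2)(2) + (0)(0) + (-1)(-2) = 6
A²[1,2] = (2)(0) + (0)(0) + (-1)(-2) = 2
A²[1,3] = (2)(-1) + (0)(2) + (-1)(1) = -3
A²[2,1] = (0)(2) + (0)(0) + (2)(-2) = -4
A²[2,2] = (0)(0) + (0)(0) + (2)(-2) = -4
A²[2,3] = (0)(-1) + (0)(2) + (2)(1) = 2
A²[3,1] = (-2)(2) + (-2)(0) + (1)(-2) = -6
A²[3,2] = (-2)(0) + (-2)(0) + (1)(-2) = -2
A²[3,3] = (-2)(-1) + (-2)(2) + (1)(1) = -1
A² = 
  [  6,   2,  -3]
  [ -4,  -4,   2]
  [ -6,  -2,  -1]

A^3 = A^2·A:
A^3[1,1] = (6)(2) + (2)(0) + (-3)(-2) = 18
A^3[1,2] = (6)(0) + (2)(0) + (-3)(-2) = 6
A^3[1,3] = (6)(-1) + (2)(2) + (-3)(1) = -5
A^3[2,1] = (-4)(2) + (-4)(0) + (2)(-2) = -12
A^3[2,2] = (-4)(0) + (-4)(0) + (2)(-2) = -4
A^3[2,3] = (-4)(-1) + (-4)(2) + (2)(1) = -2
A^3[3,1] = (-6)(2) + (-2)(0) + (-1)(-2) = -10
A^3[3,2] = (-6)(0) + (-2)(0) + (-1)(-2) = 2
A^3[3,3] = (-6)(-1) + (-2)(2) + (-1)(1) = 1
A^3 = 
  [ 18,   6,  -5]
  [-12,  -4,  -2]
  [-10,   2,   1]

A^4 = A^3·A:
A^4[1,1] = (18)(2) + (6)(0) + (-5)(-2) = 46
A^4[1,2] = (18)(0) + (6)(0) + (-5)(-2) = 10
A^4[1,3] = (18)(-1) + (6)(2) + (-5)(1) = -11
A^4[2,1] = (-12)(2) + (-4)(0) + (-2)(-2) = -20
A^4[2,2] = (-12)(0) + (-4)(0) + (-2)(-2) = 4
A^4[2,3] = (-12)(-1) + (-4)(2) + (-2)(1) = 2
A^4[3,1] = (-10)(2) + (2)(0) + (1)(-2) = -22
A^4[3,2] = (-10)(0) + (2)(0) + (1)(-2) = -2
A^4[3,3] = (-10)(-1) + (2)(2) + (1)(1) = 15
A^4 = 
  [ 46,  10, -11]
  [-20,   4,   2]
  [-22,  -2,  15]

Therefore
A^4 = 
  [ 46,  10, -11]
  [-20,   4,   2]
  [-22,  -2,  15]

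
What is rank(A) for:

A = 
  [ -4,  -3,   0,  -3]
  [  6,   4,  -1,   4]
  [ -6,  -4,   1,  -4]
Row reduce:
R2 → R2 + (3/2)·R1
R3 → R3 - (3/2)·R1
R3 → R3 + (1)·R2
REF = 
  [  -4,   -3,    0,   -3]
  [   0, -1/2,   -1, -1/2]
  [   0,    0,    0,    0]
Pivot columns: 1, 2 → 2 pivots.

rank(A) = 2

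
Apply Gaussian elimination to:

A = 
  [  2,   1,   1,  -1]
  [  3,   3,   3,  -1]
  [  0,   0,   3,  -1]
Row operations:
R2 → R2 - (3/2)·R1

Resulting echelon form:
REF = 
  [  2,   1,   1,  -1]
  [  0, 3/2, 3/2, 1/2]
  [  0,   0,   3,  -1]

Rank = 3 (number of non-zero pivot rows).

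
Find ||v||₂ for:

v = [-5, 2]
5.385

||v||₂ = √((-5)² + (2)²) = √29 = 5.385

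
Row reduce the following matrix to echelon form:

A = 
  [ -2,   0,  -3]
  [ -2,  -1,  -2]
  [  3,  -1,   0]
Row operations:
R2 → R2 - (1)·R1
R3 → R3 + (3/2)·R1
R3 → R3 - (1)·R2

Resulting echelon form:
REF = 
  [   -2,     0,    -3]
  [    0,    -1,     1]
  [    0,     0, -11/2]

Rank = 3 (number of non-zero pivot rows).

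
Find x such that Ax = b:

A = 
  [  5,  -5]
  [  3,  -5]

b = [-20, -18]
Row reduce the augmented matrix [A|b]:
R2 → R2 - (3/5)·R1
REF = 
  [  5,  -5, -20]
  [  0,  -2,  -6]

Back-substitution:
x₂ = (-6) / (-2) = 3
x₁ = (-20 - (-5)(3)) / 5 = -1

x = [-1, 3]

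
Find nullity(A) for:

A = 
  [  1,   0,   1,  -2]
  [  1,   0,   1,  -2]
nullity(A) = 3

Row reduce:
R2 → R2 - (1)·R1
REF = 
  [  1,   0,   1,  -2]
  [  0,   0,   0,   0]
Pivot columns: 1 → 1 pivot.
rank(A) = 1, so nullity(A) = 4 - 1 = 3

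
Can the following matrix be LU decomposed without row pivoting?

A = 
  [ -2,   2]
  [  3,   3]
Yes.
A[1,1] = -2 ≠ 0, so Gaussian elimination proceeds without a row swap: multiplier ℓ₂₁ = (3)/(-2) = -3/2, and U[2,2] = 3 - (-3/2)(2) = 6.
L = 
  [   1,    0]
  [-3/2,    1]
U = 
  [ -2,   2]
  [  0,   6]
Check row 2 of LU: [(-3/2)(-2), (-3/2)(2) + 6] = [3, 3] = row 2 of A ✓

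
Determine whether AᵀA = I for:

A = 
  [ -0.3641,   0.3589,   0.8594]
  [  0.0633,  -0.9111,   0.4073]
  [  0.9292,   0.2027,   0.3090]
Yes

AᵀA = 
  [  1,   0,   0]
  [  0,   1,   0]
  [  0,   0,   0.9999]
≈ I (equal to I up to the 4-dp rounding of the entries)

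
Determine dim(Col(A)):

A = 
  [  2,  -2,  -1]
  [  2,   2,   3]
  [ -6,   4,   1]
Row reduce:
R2 → R2 - (1)·R1
R3 → R3 + (3)·R1
R3 → R3 + (1/2)·R2
REF = 
  [  2,  -2,  -1]
  [  0,   4,   4]
  [  0,   0,   0]
Pivot columns: 1, 2 → 2 pivots.
dim(Col(A)) = number of pivot columns = 2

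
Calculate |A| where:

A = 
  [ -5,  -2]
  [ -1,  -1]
For a 2×2 matrix, det = ad - bc = (-5)(-1) - (-2)(-1) = 3

det(A) = 3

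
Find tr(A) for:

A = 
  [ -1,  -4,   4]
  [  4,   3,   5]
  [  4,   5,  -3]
-1

tr(A) = -1 + 3 + -3 = -1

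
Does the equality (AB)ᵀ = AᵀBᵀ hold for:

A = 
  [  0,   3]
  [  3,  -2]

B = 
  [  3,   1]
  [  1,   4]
No

(AB)ᵀ = 
  [  3,   7]
  [ 12,  -5]

AᵀBᵀ = 
  [  3,  12]
  [  7,  -5]

The two matrices differ, so (AB)ᵀ ≠ AᵀBᵀ in general. The correct identity is (AB)ᵀ = BᵀAᵀ.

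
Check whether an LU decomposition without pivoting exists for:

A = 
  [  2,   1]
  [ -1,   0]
Yes.
A[1,1] = 2 ≠ 0, so Gaussian elimination proceeds without a row swap: multiplier ℓ₂₁ = (-1)/(2) = -1/2, and U[2,2] = 0 - (-1/2)(1) = 1/2.
L = 
  [   1,    0]
  [-1/2,    1]
U = 
  [  2,   1]
  [  0, 1/2]
Check row 2 of LU: [(-1/2)(2), (-1/2)(1) + (1/2)] = [-1, 0] = row 2 of A ✓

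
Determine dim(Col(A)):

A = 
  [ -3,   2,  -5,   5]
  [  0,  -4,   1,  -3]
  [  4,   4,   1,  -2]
Row reduce:
R3 → R3 + (4/3)·R1
R3 → R3 + (5/3)·R2
REF = 
  [  -3,    2,   -5,    5]
  [   0,   -4,    1,   -3]
  [   0,    0,   -4, -1/3]
Pivot columns: 1, 2, 3 → 3 pivots.
dim(Col(A)) = number of pivot columns = 3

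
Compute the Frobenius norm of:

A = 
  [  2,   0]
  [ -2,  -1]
||A||_F = 3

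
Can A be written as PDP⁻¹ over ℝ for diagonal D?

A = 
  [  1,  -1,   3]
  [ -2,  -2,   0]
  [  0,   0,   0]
Yes

Characteristic polynomial: det(λI - A) = λ³ + λ² - 4λ
The constant term is 0, so λ = 0 is a root: p(λ) = λ(λ² + λ - 4)
λ² + λ - 4 = 0  ⇒  λ = (-1 ± √((1)² - 4·(-4)))/2 = (-1 ± √(17))/2
  = (-1 + √17)/2,  (-1 - √17)/2
Eigenvalues: 0, (-1 + √17)/2, (-1 - √17)/2  (≈ 0, 1.562, -2.562)
The two irrational eigenvalues are distinct (simple), so each has alg. mult. = geom. mult. = 1.
λ=0: alg. mult. = 1, geom. mult. = 3 - rank(A - (0)I) = 3 - 2 = 1
Sum of geometric multiplicities equals n, so A has n independent eigenvectors.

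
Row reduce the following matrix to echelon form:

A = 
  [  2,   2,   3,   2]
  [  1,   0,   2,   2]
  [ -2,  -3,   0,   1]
Row operations:
R2 → R2 - (1/2)·R1
R3 → R3 + (1)·R1
R3 → R3 - (1)·R2

Resulting echelon form:
REF = 
  [  2,   2,   3,   2]
  [  0,  -1, 1/2,   1]
  [  0,   0, 5/2,   2]

Rank = 3 (number of non-zero pivot rows).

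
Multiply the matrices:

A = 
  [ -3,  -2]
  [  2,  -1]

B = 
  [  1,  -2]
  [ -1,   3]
AB = 
  [ -1,   0]
  [  3,  -7]

A is 2×2 and B is 2×2, so AB is 2×2. Each entry is (row of A)·(column of B):
AB[1,1] = (-3)(1) + (-2)(-1) = -1
AB[1,2] = (-3)(-2) + (-2)(3) = 0
AB[2,1] = (2)(1) + (-1)(-1) = 3
AB[2,2] = (2)(-2) + (-1)(3) = -7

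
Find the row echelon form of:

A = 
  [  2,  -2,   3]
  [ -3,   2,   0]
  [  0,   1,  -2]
Row operations:
R2 → R2 + (3/2)·R1
R3 → R3 + (1)·R2

Resulting echelon form:
REF = 
  [  2,  -2,   3]
  [  0,  -1, 9/2]
  [  0,   0, 5/2]

Rank = 3 (number of non-zero pivot rows).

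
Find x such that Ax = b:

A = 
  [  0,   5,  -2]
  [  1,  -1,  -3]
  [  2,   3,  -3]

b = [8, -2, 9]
Row reduce the augmented matrix [A|b]:
Swap R1 ↔ R2
R3 → R3 - (2)·R1
R3 → R3 - (1)·R2
REF = 
  [  1,  -1,  -3,  -2]
  [  0,   5,  -2,   8]
  [  0,   0,   5,   5]

Back-substitution:
x₃ = 5 / 5 = 1
x₂ = (8 - (-2)(1)) / 5 = 2
x₁ = (-2 - (-1)(2) - (-3)(1)) / 1 = 3

x = [3, 2, 1]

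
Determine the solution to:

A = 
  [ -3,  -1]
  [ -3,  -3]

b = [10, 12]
Row reduce the augmented matrix [A|b]:
R2 → R2 - (1)·R1
REF = 
  [ -3,  -1,  10]
  [  0,  -2,   2]

Back-substitution:
x₂ = 2 / (-2) = -1
x₁ = (10 - (-1)(-1)) / (-3) = -3

x = [-3, -1]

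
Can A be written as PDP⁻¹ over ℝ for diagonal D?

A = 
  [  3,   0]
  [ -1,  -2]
Yes

tr(A) = 1, det(A) = -6
Characteristic polynomial: λ² - tr(A)λ + det(A) = λ² - λ - 6
λ² - λ - 6 = (λ + 2)(λ - 3)
Eigenvalues: 3, -2
λ=-2: alg. mult. = 1, geom. mult. = 2 - rank(A - (-2)I) = 2 - 1 = 1
λ=3: alg. mult. = 1, geom. mult. = 2 - rank(A - (3)I) = 2 - 1 = 1
Sum of geometric multiplicities equals n, so A has n independent eigenvectors.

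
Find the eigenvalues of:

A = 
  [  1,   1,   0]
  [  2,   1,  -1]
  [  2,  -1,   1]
λ = -1, 2, 2

Characteristic polynomial: det(λI - A) = λ³ - 3λ² + 4
Testing integer divisors of the constant term: p(-1) = 0, so (λ + 1) is a factor:
p(λ) = (λ + 1)(λ² - 4λ + 4)
λ² - 4λ + 4 = (λ - 2)²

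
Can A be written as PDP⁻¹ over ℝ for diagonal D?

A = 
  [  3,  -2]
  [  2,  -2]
Yes

tr(A) = 1, det(A) = -2
Characteristic polynomial: λ² - tr(A)λ + det(A) = λ² - λ - 2
λ² - λ - 2 = (λ + 1)(λ - 2)
Eigenvalues: 2, -1
λ=-1: alg. mult. = 1, geom. mult. = 2 - rank(A - (-1)I) = 2 - 1 = 1
λ=2: alg. mult. = 1, geom. mult. = 2 - rank(A - (2)I) = 2 - 1 = 1
Sum of geometric multiplicities equals n, so A has n independent eigenvectors.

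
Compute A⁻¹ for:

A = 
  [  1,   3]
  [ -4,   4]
det(A) = (1)(4) - (3)(-4) = 16
For a 2×2 matrix, A⁻¹ = (1/det(A)) · [[d, -b], [-c, a]]
    = (1/16) · [[4, -3], [4, 1]]

A⁻¹ = 
  [  1/4, -3/16]
  [  1/4,  1/16]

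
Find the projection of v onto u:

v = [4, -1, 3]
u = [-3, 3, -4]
proj_u(v) = [81/34, -81/34, 54/17]

v·u = (4)(-3) + (-1)(3) + (3)(-4) = -27
u·u = (-3)² + (3)² + (-4)² = 34
proj_u(v) = (v·u / u·u) × u = (-27/34) × u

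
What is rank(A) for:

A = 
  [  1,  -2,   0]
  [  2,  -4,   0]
rank(A) = 1

Row reduce:
R2 → R2 - (2)·R1
REF = 
  [  1,  -2,   0]
  [  0,   0,   0]
Pivot columns: 1 → 1 pivot.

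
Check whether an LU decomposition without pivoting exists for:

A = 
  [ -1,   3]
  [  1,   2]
Yes.
A[1,1] = -1 ≠ 0, so Gaussian elimination proceeds without a row swap: multiplier ℓ₂₁ = (1)/(-1) = -1, and U[2,2] = 2 - (-1)(3) = 5.
L = 
  [  1,   0]
  [ -1,   1]
U = 
  [ -1,   3]
  [  0,   5]
Check row 2 of LU: [(-1)(-1), (-1)(3) + 5] = [1, 2] = row 2 of A ✓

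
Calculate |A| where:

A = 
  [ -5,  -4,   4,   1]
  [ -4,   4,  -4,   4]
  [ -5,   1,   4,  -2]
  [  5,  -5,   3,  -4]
Cofactor expansion along row 1: det(A) = a₁₁M₁₁ - a₁₂M₁₂ + a₁₃M₁₃ - a₁₄M₁₄

M₁₁ = det[[4, -4, 4]; [1, 4, -2]; [-5, 3, -4]]
  = (4)·((4)(-4) - (-2)(3)) - (-4)·((1)(-4) - (-2)(-5)) + (4)·((1)(3) - (4)(-5))
  = (4)(-10) - (-4)(-14) + (4)(23)
  = -4
M₁₂ = det[[-4, -4, 4]; [-5, 4, -2]; [5, 3, -4]]
  = (-4)·((4)(-4) - (-2)(3)) - (-4)·((-5)(-4) - (-2)(5)) + (4)·((-5)(3) - (4)(5))
  = (-4)(-10) - (-4)(30) + (4)(-35)
  = 20
M₁₃ = det[[-4, 4, 4]; [-5, 1, -2]; [5, -5, -4]]
  = (-4)·((1)(-4) - (-2)(-5)) - (4)·((-5)(-4) - (-2)(5)) + (4)·((-5)(-5) - (1)(5))
  = (-4)(-14) - (4)(30) + (4)(20)
  = 16
M₁₄ = det[[-4, 4, -4]; [-5, 1, 4]; [5, -5, 3]]
  = (-4)·((1)(3) - (4)(-5)) - (4)·((-5)(3) - (4)(5)) + (-4)·((-5)(-5) - (1)(5))
  = (-4)(23) - (4)(-35) + (-4)(20)
  = -32

det(A) = (-5)(-4) - (-4)(20) + (4)(16) - (1)(-32) = 196

det(A) = 196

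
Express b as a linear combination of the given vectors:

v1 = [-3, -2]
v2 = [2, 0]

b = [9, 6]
c1 = -3, c2 = 0

b = -3·v1 + 0·v2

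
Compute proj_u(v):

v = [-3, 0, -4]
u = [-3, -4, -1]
v·u = (-3)(-3) + (0)(-4) + (-4)(-1) = 13
u·u = (-3)² + (-4)² + (-1)² = 26
proj_u(v) = (v·u / u·u) × u = (13/26) × u = (1/2) × u

proj_u(v) = [-3/2, -2, -1/2]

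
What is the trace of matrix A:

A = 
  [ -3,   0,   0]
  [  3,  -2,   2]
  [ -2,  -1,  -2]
-7

tr(A) = -3 + -2 + -2 = -7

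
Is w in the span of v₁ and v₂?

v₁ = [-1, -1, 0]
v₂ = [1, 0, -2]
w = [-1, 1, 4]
Yes

Form the augmented matrix and row-reduce:
[v₁|v₂|w] = 
  [ -1,   1,  -1]
  [ -1,   0,   1]
  [  0,  -2,   4]
R2 → R2 - (1)·R1
R3 → R3 - (2)·R2
REF = 
  [ -1,   1,  -1]
  [  0,  -1,   2]
  [  0,   0,   0]

No row of the form [0 0 | nonzero], so the system is consistent. Back-substitution gives c₁ = -1, c₂ = -2: w = (-1)·v₁ + (-2)·v₂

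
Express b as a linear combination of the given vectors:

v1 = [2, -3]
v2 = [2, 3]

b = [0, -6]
c1 = 1, c2 = -1

b = 1·v1 + -1·v2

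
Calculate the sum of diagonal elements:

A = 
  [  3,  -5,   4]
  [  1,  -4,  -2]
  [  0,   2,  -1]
-2

tr(A) = 3 + -4 + -1 = -2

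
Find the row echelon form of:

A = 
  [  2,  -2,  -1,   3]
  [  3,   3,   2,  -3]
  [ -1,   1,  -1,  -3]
Row operations:
R2 → R2 - (3/2)·R1
R3 → R3 + (1/2)·R1

Resulting echelon form:
REF = 
  [    2,    -2,    -1,     3]
  [    0,     6,   7/2, -15/2]
  [    0,     0,  -3/2,  -3/2]

Rank = 3 (number of non-zero pivot rows).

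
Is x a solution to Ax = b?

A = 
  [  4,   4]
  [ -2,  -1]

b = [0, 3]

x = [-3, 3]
Yes

Ax = [0, 3] = b ✓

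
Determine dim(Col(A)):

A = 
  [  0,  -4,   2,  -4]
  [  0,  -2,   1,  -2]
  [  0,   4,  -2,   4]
dim(Col(A)) = 1

Row reduce:
R2 → R2 - (1/2)·R1
R3 → R3 + (1)·R1
REF = 
  [  0,  -4,   2,  -4]
  [  0,   0,   0,   0]
  [  0,   0,   0,   0]
Pivot columns: 2 → 1 pivot.
dim(Col(A)) = number of pivot columns = 1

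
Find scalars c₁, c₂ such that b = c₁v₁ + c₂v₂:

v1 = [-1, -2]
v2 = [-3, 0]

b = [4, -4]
c1 = 2, c2 = -2

b = 2·v1 + -2·v2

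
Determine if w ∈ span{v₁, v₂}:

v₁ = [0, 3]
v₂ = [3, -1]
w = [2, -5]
Yes

Form the augmented matrix and row-reduce:
[v₁|v₂|w] = 
  [  0,   3,   2]
  [  3,  -1,  -5]
Swap R1 ↔ R2
REF = 
  [  3,  -1,  -5]
  [  0,   3,   2]

No row of the form [0 0 | nonzero], so the system is consistent. Back-substitution gives c₁ = -13/9, c₂ = 2/3: w = (-13/9)·v₁ + (2/3)·v₂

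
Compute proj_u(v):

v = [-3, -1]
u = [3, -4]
proj_u(v) = [-3/5, 4/5]

v·u = (-3)(3) + (-1)(-4) = -5
u·u = (3)² + (-4)² = 25
proj_u(v) = (v·u / u·u) × u = (-5/25) × u = (-1/5) × u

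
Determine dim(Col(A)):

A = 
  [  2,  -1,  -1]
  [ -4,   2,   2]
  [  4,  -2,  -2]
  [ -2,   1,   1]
Row reduce:
R2 → R2 + (2)·R1
R3 → R3 - (2)·R1
R4 → R4 + (1)·R1
REF = 
  [  2,  -1,  -1]
  [  0,   0,   0]
  [  0,   0,   0]
  [  0,   0,   0]
Pivot columns: 1 → 1 pivot.
dim(Col(A)) = number of pivot columns = 1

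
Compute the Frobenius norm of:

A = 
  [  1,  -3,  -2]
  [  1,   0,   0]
||A||_F = 3.873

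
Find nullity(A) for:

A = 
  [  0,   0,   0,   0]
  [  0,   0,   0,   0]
nullity(A) = 4

Row reduce:
(no row operations needed)
REF = 
  [  0,   0,   0,   0]
  [  0,   0,   0,   0]
Pivot columns: none → 0 pivots.
rank(A) = 0, so nullity(A) = 4 - 0 = 4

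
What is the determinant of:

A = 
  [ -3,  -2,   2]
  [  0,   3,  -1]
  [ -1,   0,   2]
Cofactor expansion along row 1:
det(A) = (-3)·((3)(2) - (-1)(0)) - (-2)·((0)(2) - (-1)(-1)) + (2)·((0)(0) - (3)(-1))
  = (-3)(6) - (-2)(-1) + (2)(3)
  = -14

det(A) = -14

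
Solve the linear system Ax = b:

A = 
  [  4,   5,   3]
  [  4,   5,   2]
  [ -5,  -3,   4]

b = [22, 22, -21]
Row reduce the augmented matrix [A|b]:
R2 → R2 - (1)·R1
R3 → R3 + (5/4)·R1
Swap R2 ↔ R3
REF = 
  [   4,    5,    3,   22]
  [   0, 13/4, 31/4, 13/2]
  [   0,    0,   -1,    0]

Back-substitution:
x₃ = 0 / (-1) = 0
x₂ = (13/2 - (31/4)(0)) / (13/4) = 2
x₁ = (22 - (5)(2) - (3)(0)) / 4 = 3

x = [3, 2, 0]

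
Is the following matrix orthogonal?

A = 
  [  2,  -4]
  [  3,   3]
No

AᵀA = 
  [ 13,   1]
  [  1,  25]
≠ I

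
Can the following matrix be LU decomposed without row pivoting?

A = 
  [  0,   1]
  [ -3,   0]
No.
A[1,1] = 0 but A[2,1] = -3 ≠ 0. Any LU with L unit lower triangular has (LU)[1,1] = U[1,1] and (LU)[2,1] = L[2,1]·U[1,1]; matching A forces U[1,1] = 0, which then forces (LU)[2,1] = 0 ≠ -3. A row swap (pivoting) is required.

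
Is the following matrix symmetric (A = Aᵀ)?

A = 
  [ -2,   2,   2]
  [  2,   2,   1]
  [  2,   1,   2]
Yes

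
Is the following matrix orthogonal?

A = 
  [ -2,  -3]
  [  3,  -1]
No

AᵀA = 
  [ 13,   3]
  [  3,  10]
≠ I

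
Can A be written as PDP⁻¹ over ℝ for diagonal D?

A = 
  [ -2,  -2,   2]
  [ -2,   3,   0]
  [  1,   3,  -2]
Yes

Characteristic polynomial: det(λI - A) = λ³ + λ² - 14λ - 2
By the rational root theorem any rational root is an integer dividing 2; none of those is a root, so p(λ) has no rational roots and hence (being an irreducible cubic) no repeated roots.
Discriminant of the cubic: Δ = 11576
Δ > 0 ⇒ three distinct real eigenvalues: λ ≈ -4.211, -0.1416, 3.353
Three distinct real eigenvalues, so A has 3 independent eigenvectors.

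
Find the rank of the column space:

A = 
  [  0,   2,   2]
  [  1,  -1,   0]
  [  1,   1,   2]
dim(Col(A)) = 2

Row reduce:
Swap R1 ↔ R2
R3 → R3 - (1)·R1
R3 → R3 - (1)·R2
REF = 
  [  1,  -1,   0]
  [  0,   2,   2]
  [  0,   0,   0]
Pivot columns: 1, 2 → 2 pivots.
dim(Col(A)) = number of pivot columns = 2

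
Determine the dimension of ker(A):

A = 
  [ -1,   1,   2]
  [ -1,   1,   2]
nullity(A) = 2

Row reduce:
R2 → R2 - (1)·R1
REF = 
  [ -1,   1,   2]
  [  0,   0,   0]
Pivot columns: 1 → 1 pivot.
rank(A) = 1, so nullity(A) = 3 - 1 = 2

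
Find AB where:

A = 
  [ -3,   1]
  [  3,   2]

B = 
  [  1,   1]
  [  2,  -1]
A is 2×2 and B is 2×2, so AB is 2×2. Each entry is (row of A)·(column of B):
AB[1,1] = (-3)(1) + (1)(2) = -1
AB[1,2] = (-3)(1) + (1)(-1) = -4
AB[2,1] = (3)(1) + (2)(2) = 7
AB[2,2] = (3)(1) + (2)(-1) = 1

AB = 
  [ -1,  -4]
  [  7,   1]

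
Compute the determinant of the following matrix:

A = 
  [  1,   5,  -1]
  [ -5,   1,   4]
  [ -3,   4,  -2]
Cofactor expansion along row 1:
det(A) = (1)·((1)(-2) - (4)(4)) - (5)·((-5)(-2) - (4)(-3)) + (-1)·((-5)(4) - (1)(-3))
  = (1)(-18) - (5)(22) + (-1)(-17)
  = -111

det(A) = -111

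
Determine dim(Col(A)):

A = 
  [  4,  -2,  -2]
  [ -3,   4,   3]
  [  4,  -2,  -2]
Row reduce:
R2 → R2 + (3/4)·R1
R3 → R3 - (1)·R1
REF = 
  [  4,  -2,  -2]
  [  0, 5/2, 3/2]
  [  0,   0,   0]
Pivot columns: 1, 2 → 2 pivots.
dim(Col(A)) = number of pivot columns = 2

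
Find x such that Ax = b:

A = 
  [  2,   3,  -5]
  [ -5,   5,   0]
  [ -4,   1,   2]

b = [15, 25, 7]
x = [-2, 3, -2]

Row reduce the augmented matrix [A|b]:
R2 → R2 + (5/2)·R1
R3 → R3 + (2)·R1
R3 → R3 - (14/25)·R2
REF = 
  [    2,     3,    -5,    15]
  [    0,  25/2, -25/2, 125/2]
  [    0,     0,    -1,     2]

Back-substitution:
x₃ = 2 / (-1) = -2
x₂ = (125/2 - (-25/2)(-2)) / (25/2) = 3
x₁ = (15 - (3)(3) - (-5)(-2)) / 2 = -2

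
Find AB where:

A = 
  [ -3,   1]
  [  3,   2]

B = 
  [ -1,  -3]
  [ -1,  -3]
A is 2×2 and B is 2×2, so AB is 2×2. Each entry is (row of A)·(column of B):
AB[1,1] = (-3)(-1) + (1)(-1) = 2
AB[1,2] = (-3)(-3) + (1)(-3) = 6
AB[2,1] = (3)(-1) + (2)(-1) = -5
AB[2,2] = (3)(-3) + (2)(-3) = -15

AB = 
  [  2,   6]
  [ -5, -15]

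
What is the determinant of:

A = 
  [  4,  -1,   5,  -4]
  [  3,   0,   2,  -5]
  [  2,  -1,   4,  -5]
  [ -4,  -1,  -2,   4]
Cofactor expansion along row 1: det(A) = a₁₁M₁₁ - a₁₂M₁₂ + a₁₃M₁₃ - a₁₄M₁₄

M₁₁ = det[[0, 2, -5]; [-1, 4, -5]; [-1, -2, 4]]
  = (0)·((4)(4) - (-5)(-2)) - (2)·((-1)(4) - (-5)(-1)) + (-5)·((-1)(-2) - (4)(-1))
  = (0)(6) - (2)(-9) + (-5)(6)
  = -12
M₁₂ = det[[3, 2, -5]; [2, 4, -5]; [-4, -2, 4]]
  = (3)·((4)(4) - (-5)(-2)) - (2)·((2)(4) - (-5)(-4)) + (-5)·((2)(-2) - (4)(-4))
  = (3)(6) - (2)(-12) + (-5)(12)
  = -18
M₁₃ = det[[3, 0, -5]; [2, -1, -5]; [-4, -1, 4]]
  = (3)·((-1)(4) - (-5)(-1)) - (0)·((2)(4) - (-5)(-4)) + (-5)·((2)(-1) - (-1)(-4))
  = (3)(-9) - (0)(-12) + (-5)(-6)
  = 3
M₁₄ = det[[3, 0, 2]; [2, -1, 4]; [-4, -1, -2]]
  = (3)·((-1)(-2) - (4)(-1)) - (0)·((2)(-2) - (4)(-4)) + (2)·((2)(-1) - (-1)(-4))
  = (3)(6) - (0)(12) + (2)(-6)
  = 6

det(A) = (4)(-12) - (-1)(-18) + (5)(3) - (-4)(6) = -27

det(A) = -27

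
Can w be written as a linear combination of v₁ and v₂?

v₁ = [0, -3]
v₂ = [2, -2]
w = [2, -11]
Yes

Form the augmented matrix and row-reduce:
[v₁|v₂|w] = 
  [  0,   2,   2]
  [ -3,  -2, -11]
Swap R1 ↔ R2
REF = 
  [ -3,  -2, -11]
  [  0,   2,   2]

No row of the form [0 0 | nonzero], so the system is consistent. Back-substitution gives c₁ = 3, c₂ = 1: w = (3)·v₁ + (1)·v₂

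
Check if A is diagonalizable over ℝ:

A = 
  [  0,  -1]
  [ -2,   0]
Yes

tr(A) = 0, det(A) = -2
Characteristic polynomial: λ² - tr(A)λ + det(A) = λ² - 2
λ² - 2 = 0  ⇒  λ = (0 ± √((0)² - 4·(-2)))/2 = (0 ± √(8))/2
  = √2,  -√2
Eigenvalues: √2, -√2  (≈ 1.414, -1.414)
The two irrational eigenvalues are distinct (simple), so each has alg. mult. = geom. mult. = 1.
Sum of geometric multiplicities equals n, so A has n independent eigenvectors.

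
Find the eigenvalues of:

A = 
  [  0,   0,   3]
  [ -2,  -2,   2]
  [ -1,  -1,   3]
Characteristic polynomial: det(λI - A) = λ³ - λ² - λ
The constant term is 0, so λ = 0 is a root: p(λ) = λ(λ² - λ - 1)
λ² - λ - 1 = 0  ⇒  λ = (1 ± √((-1)² - 4·(-1)))/2 = (1 ± √(5))/2
  = (1 + √5)/2,  (1 - √5)/2

λ = 0, (1 + √5)/2, (1 - √5)/2  (≈ 0, 1.618, -0.618)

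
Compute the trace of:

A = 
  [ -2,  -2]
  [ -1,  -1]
-3

tr(A) = -2 + -1 = -3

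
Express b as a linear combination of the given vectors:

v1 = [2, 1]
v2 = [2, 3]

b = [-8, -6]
c1 = -3, c2 = -1

b = -3·v1 + -1·v2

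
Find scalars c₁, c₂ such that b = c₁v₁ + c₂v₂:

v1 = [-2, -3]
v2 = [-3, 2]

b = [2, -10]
c1 = 2, c2 = -2

b = 2·v1 + -2·v2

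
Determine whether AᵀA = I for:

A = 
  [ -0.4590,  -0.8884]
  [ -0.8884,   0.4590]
Yes

AᵀA = 
  [  0.9999,   0]
  [  0,   0.9999]
≈ I (equal to I up to the 4-dp rounding of the entries)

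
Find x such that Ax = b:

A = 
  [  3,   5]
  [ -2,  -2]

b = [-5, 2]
Row reduce the augmented matrix [A|b]:
R2 → R2 + (2/3)·R1
REF = 
  [   3,    5,   -5]
  [   0,  4/3, -4/3]

Back-substitution:
x₂ = (-4/3) / (4/3) = -1
x₁ = (-5 - (5)(-1)) / 3 = 0

x = [0, -1]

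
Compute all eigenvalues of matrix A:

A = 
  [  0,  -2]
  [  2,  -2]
λ = -1 + i√3, -1 - i√3  (≈ -1 + 1.732i, -1 - 1.732i)

tr(A) = -2, det(A) = 4
Characteristic polynomial: λ² - tr(A)λ + det(A) = λ² + 2λ + 4
λ² + 2λ + 4 = 0  ⇒  λ = (-2 ± √((2)² - 4·(4)))/2 = (-2 ± √(-12))/2
  = -1 + i√3,  -1 - i√3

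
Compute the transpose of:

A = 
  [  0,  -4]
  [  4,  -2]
Aᵀ = 
  [  0,   4]
  [ -4,  -2]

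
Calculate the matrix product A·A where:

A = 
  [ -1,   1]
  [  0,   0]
A² = A·A:
A²[1,1] = (-1)(-1) + (1)(0) = 1
A²[1,2] = (-1)(1) + (1)(0) = -1
A²[2,1] = (0)(-1) + (0)(0) = 0
A²[2,2] = (0)(1) + (0)(0) = 0
A² = 
  [  1,  -1]
  [  0,   0]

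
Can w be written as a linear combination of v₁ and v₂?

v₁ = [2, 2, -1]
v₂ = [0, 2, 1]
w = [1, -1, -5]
No

Form the augmented matrix and row-reduce:
[v₁|v₂|w] = 
  [  2,   0,   1]
  [  2,   2,  -1]
  [ -1,   1,  -5]
R2 → R2 - (1)·R1
R3 → R3 + (1/2)·R1
R3 → R3 - (1/2)·R2
REF = 
  [   2,    0,    1]
  [   0,    2,   -2]
  [   0,    0, -7/2]

Row 3 reads [0 0 | -7/2], i.e. 0 = -7/2, so the system is inconsistent and w ∉ span{v₁, v₂}.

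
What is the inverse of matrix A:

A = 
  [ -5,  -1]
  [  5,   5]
det(A) = (-5)(5) - (-1)(5) = -20
For a 2×2 matrix, A⁻¹ = (1/det(A)) · [[d, -b], [-c, a]]
    = (-1/20) · [[5, 1], [-5, -5]]

A⁻¹ = 
  [ -1/4, -1/20]
  [  1/4,   1/4]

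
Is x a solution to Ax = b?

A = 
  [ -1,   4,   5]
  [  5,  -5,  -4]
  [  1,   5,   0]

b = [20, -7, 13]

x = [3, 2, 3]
Yes

Ax = [20, -7, 13] = b ✓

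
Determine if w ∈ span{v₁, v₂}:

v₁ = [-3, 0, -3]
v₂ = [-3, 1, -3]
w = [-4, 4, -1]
No

Form the augmented matrix and row-reduce:
[v₁|v₂|w] = 
  [ -3,  -3,  -4]
  [  0,   1,   4]
  [ -3,  -3,  -1]
R3 → R3 - (1)·R1
REF = 
  [ -3,  -3,  -4]
  [  0,   1,   4]
  [  0,   0,   3]

Row 3 reads [0 0 | 3], i.e. 0 = 3, so the system is inconsistent and w ∉ span{v₁, v₂}.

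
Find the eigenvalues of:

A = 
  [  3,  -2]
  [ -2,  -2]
λ = (1 + √41)/2, (1 - √41)/2  (≈ 3.702, -2.702)

tr(A) = 1, det(A) = -10
Characteristic polynomial: λ² - tr(A)λ + det(A) = λ² - λ - 10
λ² - λ - 10 = 0  ⇒  λ = (1 ± √((-1)² - 4·(-10)))/2 = (1 ± √(41))/2
  = (1 + √41)/2,  (1 - √41)/2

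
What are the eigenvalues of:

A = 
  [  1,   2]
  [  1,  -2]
tr(A) = -1, det(A) = -4
Characteristic polynomial: λ² - tr(A)λ + det(A) = λ² + λ - 4
λ² + λ - 4 = 0  ⇒  λ = (-1 ± √((1)² - 4·(-4)))/2 = (-1 ± √(17))/2
  = (-1 + √17)/2,  (-1 - √17)/2

λ = (-1 + √17)/2, (-1 - √17)/2  (≈ 1.562, -2.562)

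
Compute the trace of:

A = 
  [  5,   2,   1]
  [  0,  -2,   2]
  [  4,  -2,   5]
8

tr(A) = 5 + -2 + 5 = 8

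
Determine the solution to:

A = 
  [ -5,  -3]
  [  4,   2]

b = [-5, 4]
x = [1, 0]

Row reduce the augmented matrix [A|b]:
R2 → R2 + (4/5)·R1
REF = 
  [  -5,   -3,   -5]
  [   0, -2/5,    0]

Back-substitution:
x₂ = 0 / (-2/5) = 0
x₁ = (-5 - (-3)(0)) / (-5) = 1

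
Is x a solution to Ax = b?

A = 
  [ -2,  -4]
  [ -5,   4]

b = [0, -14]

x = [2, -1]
Yes

Ax = [0, -14] = b ✓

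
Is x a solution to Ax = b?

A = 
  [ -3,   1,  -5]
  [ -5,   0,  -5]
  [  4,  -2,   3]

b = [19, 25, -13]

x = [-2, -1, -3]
No

Ax = [20, 25, -15] ≠ b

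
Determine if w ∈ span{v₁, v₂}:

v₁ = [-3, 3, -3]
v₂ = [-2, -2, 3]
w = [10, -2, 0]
Yes

Form the augmented matrix and row-reduce:
[v₁|v₂|w] = 
  [ -3,  -2,  10]
  [  3,  -2,  -2]
  [ -3,   3,   0]
R2 → R2 + (1)·R1
R3 → R3 - (1)·R1
R3 → R3 + (5/4)·R2
REF = 
  [ -3,  -2,  10]
  [  0,  -4,   8]
  [  0,   0,   0]

No row of the form [0 0 | nonzero], so the system is consistent. Back-substitution gives c₁ = -2, c₂ = -2: w = (-2)·v₁ + (-2)·v₂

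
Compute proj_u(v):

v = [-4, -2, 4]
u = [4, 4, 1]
v·u = (-4)(4) + (-2)(4) + (4)(1) = -20
u·u = (4)² + (4)² + (1)² = 33
proj_u(v) = (v·u / u·u) × u = (-20/33) × u

proj_u(v) = [-80/33, -80/33, -20/33]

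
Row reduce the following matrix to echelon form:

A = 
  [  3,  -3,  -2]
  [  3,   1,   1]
Row operations:
R2 → R2 - (1)·R1

Resulting echelon form:
REF = 
  [  3,  -3,  -2]
  [  0,   4,   3]

Rank = 2 (number of non-zero pivot rows).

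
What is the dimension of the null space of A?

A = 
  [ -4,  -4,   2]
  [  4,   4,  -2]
nullity(A) = 2

Row reduce:
R2 → R2 + (1)·R1
REF = 
  [ -4,  -4,   2]
  [  0,   0,   0]
Pivot columns: 1 → 1 pivot.
rank(A) = 1, so nullity(A) = 3 - 1 = 2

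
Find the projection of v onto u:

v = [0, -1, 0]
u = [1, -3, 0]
proj_u(v) = [3/10, -9/10, 0]

v·u = (0)(1) + (-1)(-3) + (0)(0) = 3
u·u = (1)² + (-3)² + (0)² = 10
proj_u(v) = (v·u / u·u) × u = (3/10) × u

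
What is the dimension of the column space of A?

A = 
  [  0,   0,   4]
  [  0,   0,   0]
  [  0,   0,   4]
dim(Col(A)) = 1

Row reduce:
R3 → R3 - (1)·R1
REF = 
  [  0,   0,   4]
  [  0,   0,   0]
  [  0,   0,   0]
Pivot columns: 3 → 1 pivot.
dim(Col(A)) = number of pivot columns = 1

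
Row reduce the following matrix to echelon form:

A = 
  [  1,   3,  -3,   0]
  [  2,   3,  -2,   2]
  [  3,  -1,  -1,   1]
Row operations:
R2 → R2 - (2)·R1
R3 → R3 - (3)·R1
R3 → R3 - (10/3)·R2

Resulting echelon form:
REF = 
  [    1,     3,    -3,     0]
  [    0,    -3,     4,     2]
  [    0,     0, -16/3, -17/3]

Rank = 3 (number of non-zero pivot rows).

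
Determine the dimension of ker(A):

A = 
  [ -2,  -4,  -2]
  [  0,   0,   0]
nullity(A) = 2

Row reduce:
(no row operations needed)
REF = 
  [ -2,  -4,  -2]
  [  0,   0,   0]
Pivot columns: 1 → 1 pivot.
rank(A) = 1, so nullity(A) = 3 - 1 = 2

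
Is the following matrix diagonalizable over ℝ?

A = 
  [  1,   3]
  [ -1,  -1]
No

tr(A) = 0, det(A) = 2
Characteristic polynomial: λ² - tr(A)λ + det(A) = λ² + 2
λ² + 2 = 0  ⇒  λ = (0 ± √((0)² - 4·(2)))/2 = (0 ± √(-8))/2
  = i√2,  -i√2
Eigenvalues: i√2, -i√2  (≈ 0 + 1.414i, 0 - 1.414i)
Has complex eigenvalues (not diagonalizable over ℝ).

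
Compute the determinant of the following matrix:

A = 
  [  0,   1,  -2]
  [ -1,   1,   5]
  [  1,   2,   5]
Cofactor expansion along row 1:
det(A) = (0)·((1)(5) - (5)(2)) - (1)·((-1)(5) - (5)(1)) + (-2)·((-1)(2) - (1)(1))
  = (0)(-5) - (1)(-10) + (-2)(-3)
  = 16

det(A) = 16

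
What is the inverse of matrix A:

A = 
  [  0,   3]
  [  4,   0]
det(A) = (0)(0) - (3)(4) = -12
For a 2×2 matrix, A⁻¹ = (1/det(A)) · [[d, -b], [-c, a]]
    = (-1/12) · [[0, -3], [-4, 0]]

A⁻¹ = 
  [  0, 1/4]
  [1/3,   0]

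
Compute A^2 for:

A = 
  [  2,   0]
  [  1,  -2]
A² = A·A:
A²[1,1] = (2)(2) + (0)(1) = 4
A²[1,2] = (2)(0) + (0)(-2) = 0
A²[2,1] = (1)(2) + (-2)(1) = 0
A²[2,2] = (1)(0) + (-2)(-2) = 4
A² = 
  [  4,   0]
  [  0,   4]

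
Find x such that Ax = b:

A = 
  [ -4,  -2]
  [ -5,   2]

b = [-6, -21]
Row reduce the augmented matrix [A|b]:
R2 → R2 - (5/4)·R1
REF = 
  [   -4,    -2,    -6]
  [    0,   9/2, -27/2]

Back-substitution:
x₂ = (-27/2) / (9/2) = -3
x₁ = (-6 - (-2)(-3)) / (-4) = 3

x = [3, -3]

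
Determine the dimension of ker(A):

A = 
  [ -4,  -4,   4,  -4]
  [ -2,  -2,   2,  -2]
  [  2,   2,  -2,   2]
nullity(A) = 3

Row reduce:
R2 → R2 - (1/2)·R1
R3 → R3 + (1/2)·R1
REF = 
  [ -4,  -4,   4,  -4]
  [  0,   0,   0,   0]
  [  0,   0,   0,   0]
Pivot columns: 1 → 1 pivot.
rank(A) = 1, so nullity(A) = 4 - 1 = 3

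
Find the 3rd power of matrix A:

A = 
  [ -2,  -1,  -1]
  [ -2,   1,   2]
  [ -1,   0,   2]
A² = A·A:
A²[1,1] = (-2)(-2) + (-1)(-2) + (-1)(-1) = 7
A²[1,2] = (-2)(-1) + (-1)(1) + (-1)(0) = 1
A²[1,3] = (-2)(-1) + (-1)(2) + (-1)(2) = -2
A²[2,1] = (-2)(-2) + (1)(-2) + (2)(-1) = 0
A²[2,2] = (-2)(-1) + (1)(1) + (2)(0) = 3
A²[2,3] = (-2)(-1) + (1)(2) + (2)(2) = 8
A²[3,1] = (-1)(-2) + (0)(-2) + (2)(-1) = 0
A²[3,2] = (-1)(-1) + (0)(1) + (2)(0) = 1
A²[3,3] = (-1)(-1) + (0)(2) + (2)(2) = 5
A² = 
  [  7,   1,  -2]
  [  0,   3,   8]
  [  0,   1,   5]

A^3 = A^2·A:
A^3[1,1] = (7)(-2) + (1)(-2) + (-2)(-1) = -14
A^3[1,2] = (7)(-1) + (1)(1) + (-2)(0) = -6
A^3[1,3] = (7)(-1) + (1)(2) + (-2)(2) = -9
A^3[2,1] = (0)(-2) + (3)(-2) + (8)(-1) = -14
A^3[2,2] = (0)(-1) + (3)(1) + (8)(0) = 3
A^3[2,3] = (0)(-1) + (3)(2) + (8)(2) = 22
A^3[3,1] = (0)(-2) + (1)(-2) + (5)(-1) = -7
A^3[3,2] = (0)(-1) + (1)(1) + (5)(0) = 1
A^3[3,3] = (0)(-1) + (1)(2) + (5)(2) = 12
A^3 = 
  [-14,  -6,  -9]
  [-14,   3,  22]
  [ -7,   1,  12]

Therefore
A^3 = 
  [-14,  -6,  -9]
  [-14,   3,  22]
  [ -7,   1,  12]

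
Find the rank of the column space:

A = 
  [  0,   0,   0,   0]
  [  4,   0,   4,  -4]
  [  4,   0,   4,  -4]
Row reduce:
Swap R1 ↔ R2
R3 → R3 - (1)·R1
REF = 
  [  4,   0,   4,  -4]
  [  0,   0,   0,   0]
  [  0,   0,   0,   0]
Pivot columns: 1 → 1 pivot.
dim(Col(A)) = number of pivot columns = 1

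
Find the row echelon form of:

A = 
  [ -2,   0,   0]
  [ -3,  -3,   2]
Row operations:
R2 → R2 - (3/2)·R1

Resulting echelon form:
REF = 
  [ -2,   0,   0]
  [  0,  -3,   2]

Rank = 2 (number of non-zero pivot rows).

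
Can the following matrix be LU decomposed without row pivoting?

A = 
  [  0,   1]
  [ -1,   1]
No.
A[1,1] = 0 but A[2,1] = -1 ≠ 0. Any LU with L unit lower triangular has (LU)[1,1] = U[1,1] and (LU)[2,1] = L[2,1]·U[1,1]; matching A forces U[1,1] = 0, which then forces (LU)[2,1] = 0 ≠ -1. A row swap (pivoting) is required.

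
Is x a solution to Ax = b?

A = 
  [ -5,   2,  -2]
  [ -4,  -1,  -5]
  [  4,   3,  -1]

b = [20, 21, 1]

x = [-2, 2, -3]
Yes

Ax = [20, 21, 1] = b ✓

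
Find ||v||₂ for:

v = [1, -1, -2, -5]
5.568

||v||₂ = √((1)² + (-1)² + (-2)² + (-5)²) = √31 = 5.568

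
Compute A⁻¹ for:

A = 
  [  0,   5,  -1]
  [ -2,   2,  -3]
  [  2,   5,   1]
det(A) = (0)·((2)(1) - (-3)(5)) - (5)·((-2)(1) - (-3)(2)) + (-1)·((-2)(5) - (2)(2))
  = (0)(17) - (5)(4) + (-1)(-14)
  = -6
det(A) = -6 ≠ 0, so A is invertible.

Cofactors Cᵢⱼ = (-1)ⁱ⁺ʲ·Mᵢⱼ:
C = 
  [ 17,  -4, -14]
  [-10,   2,  10]
  [-13,   2,  10]

adj(A) = Cᵀ:
adj(A) = 
  [ 17, -10, -13]
  [ -4,   2,   2]
  [-14,  10,  10]

A⁻¹ = (-1/6) · adj(A):
A⁻¹ = 
  [-17/6,   5/3,  13/6]
  [  2/3,  -1/3,  -1/3]
  [  7/3,  -5/3,  -5/3]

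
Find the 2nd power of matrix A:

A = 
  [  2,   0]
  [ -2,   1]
A² = A·A:
A²[1,1] = (2)(2) + (0)(-2) = 4
A²[1,2] = (2)(0) + (0)(1) = 0
A²[2,1] = (-2)(2) + (1)(-2) = -6
A²[2,2] = (-2)(0) + (1)(1) = 1
A² = 
  [  4,   0]
  [ -6,   1]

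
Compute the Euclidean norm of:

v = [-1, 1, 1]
1.732

||v||₂ = √((-1)² + (1)² + (1)²) = √3 = 1.732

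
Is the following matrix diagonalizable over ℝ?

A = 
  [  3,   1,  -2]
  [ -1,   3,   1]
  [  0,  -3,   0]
No

Characteristic polynomial: det(λI - A) = λ³ - 6λ² + 13λ - 3
By the rational root theorem any rational root is an integer dividing 3; none of those is a root, so p(λ) has no rational roots and hence (being an irreducible cubic) no repeated roots.
Discriminant of the cubic: Δ = -1327
Δ < 0 ⇒ one real eigenvalue and a complex-conjugate pair: λ ≈ 2.87 + 1.808i, 2.87 - 1.808i, 0.2608
Has complex eigenvalues (not diagonalizable over ℝ).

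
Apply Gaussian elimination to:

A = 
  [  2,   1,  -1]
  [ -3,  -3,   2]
Row operations:
R2 → R2 + (3/2)·R1

Resulting echelon form:
REF = 
  [   2,    1,   -1]
  [   0, -3/2,  1/2]

Rank = 2 (number of non-zero pivot rows).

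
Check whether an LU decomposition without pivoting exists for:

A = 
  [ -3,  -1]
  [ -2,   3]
Yes.
A[1,1] = -3 ≠ 0, so Gaussian elimination proceeds without a row swap: multiplier ℓ₂₁ = (-2)/(-3) = 2/3, and U[2,2] = 3 - (2/3)(-1) = 11/3.
L = 
  [  1,   0]
  [2/3,   1]
U = 
  [  -3,   -1]
  [   0, 11/3]
Check row 2 of LU: [(2/3)(-3), (2/3)(-1) + (11/3)] = [-2, 3] = row 2 of A ✓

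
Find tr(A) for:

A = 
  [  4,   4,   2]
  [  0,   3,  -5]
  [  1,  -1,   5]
12

tr(A) = 4 + 3 + 5 = 12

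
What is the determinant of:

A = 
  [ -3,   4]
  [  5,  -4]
-8

For a 2×2 matrix, det = ad - bc = (-3)(-4) - (4)(5) = -8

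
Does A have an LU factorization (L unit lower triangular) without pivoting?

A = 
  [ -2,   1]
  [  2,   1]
Yes.
A[1,1] = -2 ≠ 0, so Gaussian elimination proceeds without a row swap: multiplier ℓ₂₁ = (2)/(-2) = -1, and U[2,2] = 1 - (-1)(1) = 2.
L = 
  [  1,   0]
  [ -1,   1]
U = 
  [ -2,   1]
  [  0,   2]
Check row 2 of LU: [(-1)(-2), (-1)(1) + 2] = [2, 1] = row 2 of A ✓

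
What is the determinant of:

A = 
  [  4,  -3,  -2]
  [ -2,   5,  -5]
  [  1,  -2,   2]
Cofactor expansion along row 1:
det(A) = (4)·((5)(2) - (-5)(-2)) - (-3)·((-2)(2) - (-5)(1)) + (-2)·((-2)(-2) - (5)(1))
  = (4)(0) - (-3)(1) + (-2)(-1)
  = 5

det(A) = 5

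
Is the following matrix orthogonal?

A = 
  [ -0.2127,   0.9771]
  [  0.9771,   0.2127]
Yes

AᵀA = 
  [  1,   0]
  [  0,   1]
≈ I (equal to I up to the 4-dp rounding of the entries)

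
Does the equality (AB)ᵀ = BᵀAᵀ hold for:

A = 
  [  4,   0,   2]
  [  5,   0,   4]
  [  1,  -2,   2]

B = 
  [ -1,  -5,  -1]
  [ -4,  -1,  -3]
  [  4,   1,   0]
Yes

(AB)ᵀ = 
  [  4,  11,  15]
  [-18, -21,  -1]
  [ -4,  -5,   5]

BᵀAᵀ = 
  [  4,  11,  15]
  [-18, -21,  -1]
  [ -4,  -5,   5]

Both sides are equal — this is the standard identity (AB)ᵀ = BᵀAᵀ, which holds for all A, B.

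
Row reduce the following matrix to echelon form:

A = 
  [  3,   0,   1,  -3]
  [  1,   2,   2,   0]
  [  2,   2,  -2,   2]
Row operations:
R2 → R2 - (1/3)·R1
R3 → R3 - (2/3)·R1
R3 → R3 - (1)·R2

Resulting echelon form:
REF = 
  [    3,     0,     1,    -3]
  [    0,     2,   5/3,     1]
  [    0,     0, -13/3,     3]

Rank = 3 (number of non-zero pivot rows).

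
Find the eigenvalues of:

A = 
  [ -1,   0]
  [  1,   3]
λ = 3, -1

tr(A) = 2, det(A) = -3
Characteristic polynomial: λ² - tr(A)λ + det(A) = λ² - 2λ - 3
λ² - 2λ - 3 = (λ + 1)(λ - 3)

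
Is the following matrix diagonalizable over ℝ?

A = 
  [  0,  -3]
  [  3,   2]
No

tr(A) = 2, det(A) = 9
Characteristic polynomial: λ² - tr(A)λ + det(A) = λ² - 2λ + 9
λ² - 2λ + 9 = 0  ⇒  λ = (2 ± √((-2)² - 4·(9)))/2 = (2 ± √(-32))/2
  = 1 + 2i√2,  1 - 2i√2
Eigenvalues: 1 + 2i√2, 1 - 2i√2  (≈ 1 + 2.828i, 1 - 2.828i)
Has complex eigenvalues (not diagonalizable over ℝ).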